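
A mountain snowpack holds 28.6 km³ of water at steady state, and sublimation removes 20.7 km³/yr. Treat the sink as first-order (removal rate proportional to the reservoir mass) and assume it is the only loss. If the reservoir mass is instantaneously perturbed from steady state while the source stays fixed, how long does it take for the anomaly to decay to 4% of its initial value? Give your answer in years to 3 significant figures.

For a linear reservoir the anomaly decays as exp(−t/τ) with τ = M/F = 28.6/20.7 = 1.382 yr.
exp(−t/τ) = 0.04 ⇒ t = −τ ln(0.04) = 1.382 × 3.219 = 4.447 yr.

4.45 yr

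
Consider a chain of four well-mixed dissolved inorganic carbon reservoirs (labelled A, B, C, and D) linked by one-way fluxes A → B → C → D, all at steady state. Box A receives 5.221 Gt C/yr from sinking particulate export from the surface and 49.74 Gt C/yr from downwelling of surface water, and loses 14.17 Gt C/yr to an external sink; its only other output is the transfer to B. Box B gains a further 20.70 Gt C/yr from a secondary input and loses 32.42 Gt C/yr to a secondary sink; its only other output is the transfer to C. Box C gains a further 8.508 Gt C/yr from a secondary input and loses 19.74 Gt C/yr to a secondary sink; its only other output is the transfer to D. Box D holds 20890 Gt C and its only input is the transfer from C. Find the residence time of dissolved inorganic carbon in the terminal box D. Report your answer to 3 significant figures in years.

Box A: F(A→B) = (5.221 + 49.74) − 14.17 = 40.791 Gt C/yr.
Box B: F(B→C) = (40.791 + 20.70) − 32.42 = 29.071 Gt C/yr.
Box C: F(C→D) = (29.071 + 8.508) − 19.74 = 17.839 Gt C/yr.
Box D throughput = its input = 17.839 Gt C/yr; τ = 20890 / 17.839 = 1171 yr.

1170 yr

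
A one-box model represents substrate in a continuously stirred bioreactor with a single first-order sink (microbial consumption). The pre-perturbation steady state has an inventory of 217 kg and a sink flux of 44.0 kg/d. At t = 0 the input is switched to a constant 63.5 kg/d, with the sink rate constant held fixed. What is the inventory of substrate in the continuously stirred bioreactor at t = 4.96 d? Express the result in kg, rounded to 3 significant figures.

Residence time τ = M₀/F₀ = 4.932 d. The eventual steady state is M_∞ = M₀·(F₁/F₀) = 217 × 63.5/44.0 = 313.17 kg.
The anomaly ΔM(t) = M(t) − M_∞ decays as ΔM₀·e^(−t/τ) with ΔM₀ = 217 − 313.17 = −96.17 kg.
At t = 4.96 d, e^(−t/τ) = e^(−1.006) = 0.3658, so ΔM = −35.18 kg and M = 313.17 − 35.18 = 277.99 kg.

278 kg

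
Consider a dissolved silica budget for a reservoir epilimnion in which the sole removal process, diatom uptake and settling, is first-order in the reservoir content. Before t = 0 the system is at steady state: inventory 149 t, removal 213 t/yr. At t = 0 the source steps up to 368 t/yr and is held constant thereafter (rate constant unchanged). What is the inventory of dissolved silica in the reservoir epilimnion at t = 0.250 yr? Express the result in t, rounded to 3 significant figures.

182 t

The sink rate constant is k = F₀/M₀ = 213/149 = 1.430 yr⁻¹.
Solving dM/dt = F₁ − kM with M(0) = M₀ gives M(t) = F₁/k + (M₀ − F₁/k)·e^(−kt).
F₁/k = 368/1.430 = 257.43 t; kt = 1.430 × 0.250 = 0.3574, e^(−kt) = 0.6995.
M(0.250) = 257.43 + (149 − 257.43) × 0.6995 = 257.43 − 75.85 = 181.58 t.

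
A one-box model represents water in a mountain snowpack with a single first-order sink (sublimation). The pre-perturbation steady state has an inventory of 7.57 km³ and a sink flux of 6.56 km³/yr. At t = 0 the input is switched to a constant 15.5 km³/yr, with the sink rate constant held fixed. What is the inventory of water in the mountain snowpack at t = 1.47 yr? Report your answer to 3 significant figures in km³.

15.0 km³

Residence time τ = M₀/F₀ = 1.154 yr. The eventual steady state is M_∞ = M₀·(F₁/F₀) = 7.57 × 15.5/6.56 = 17.886 km³.
The anomaly ΔM(t) = M(t) − M_∞ decays as ΔM₀·e^(−t/τ) with ΔM₀ = 7.57 − 17.886 = −10.32 km³.
At t = 1.47 yr, e^(−t/τ) = e^(−1.274) = 0.2797, so ΔM = −2.886 km³ and M = 17.886 − 2.886 = 15.000 km³.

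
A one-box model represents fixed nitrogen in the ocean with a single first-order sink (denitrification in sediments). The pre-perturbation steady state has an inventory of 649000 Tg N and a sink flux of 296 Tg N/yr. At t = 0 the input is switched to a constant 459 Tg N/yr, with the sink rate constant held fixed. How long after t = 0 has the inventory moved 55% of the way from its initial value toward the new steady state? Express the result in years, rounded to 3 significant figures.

1750 yr

τ = M₀/F₀ = 649000/296 = 2193 yr.
The remaining gap fraction is e^(−t/τ); 55% covered ⇒ e^(−t/τ) = 0.450.
t = −τ ln(0.450) = 2193 × 0.7985 = 1751 yr.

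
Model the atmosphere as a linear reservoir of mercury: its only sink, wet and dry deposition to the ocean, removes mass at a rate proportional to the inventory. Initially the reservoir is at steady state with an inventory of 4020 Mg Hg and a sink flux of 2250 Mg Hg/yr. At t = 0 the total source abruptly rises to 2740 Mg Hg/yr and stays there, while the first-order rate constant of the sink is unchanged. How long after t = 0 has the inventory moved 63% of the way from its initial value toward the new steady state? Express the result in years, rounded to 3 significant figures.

1.78 yr

τ = M₀/F₀ = 4020/2250 = 1.787 yr.
The remaining gap fraction is e^(−t/τ); 63% covered ⇒ e^(−t/τ) = 0.370.
t = −τ ln(0.370) = 1.787 × 0.9943 = 1.776 yr.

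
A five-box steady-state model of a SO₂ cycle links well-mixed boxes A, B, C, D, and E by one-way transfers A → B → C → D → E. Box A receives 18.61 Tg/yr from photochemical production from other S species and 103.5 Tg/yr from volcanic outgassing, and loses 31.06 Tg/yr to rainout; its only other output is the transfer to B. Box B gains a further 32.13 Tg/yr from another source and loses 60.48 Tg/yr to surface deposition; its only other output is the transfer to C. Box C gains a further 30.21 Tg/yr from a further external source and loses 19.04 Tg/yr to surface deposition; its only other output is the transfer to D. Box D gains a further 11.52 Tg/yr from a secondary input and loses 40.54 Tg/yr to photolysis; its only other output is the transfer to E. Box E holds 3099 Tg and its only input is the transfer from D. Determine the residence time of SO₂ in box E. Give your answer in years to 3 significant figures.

Box A: F(A→B) = (18.61 + 103.5) − 31.06 = 91.050 Tg/yr.
Box B: F(B→C) = (91.050 + 32.13) − 60.48 = 62.700 Tg/yr.
Box C: F(C→D) = (62.700 + 30.21) − 19.04 = 73.870 Tg/yr.
Box D: F(D→E) = (73.870 + 11.52) − 40.54 = 44.850 Tg/yr.
Box E throughput = its input = 44.850 Tg/yr; τ = 3099 / 44.850 = 69.10 yr.

69.1 yr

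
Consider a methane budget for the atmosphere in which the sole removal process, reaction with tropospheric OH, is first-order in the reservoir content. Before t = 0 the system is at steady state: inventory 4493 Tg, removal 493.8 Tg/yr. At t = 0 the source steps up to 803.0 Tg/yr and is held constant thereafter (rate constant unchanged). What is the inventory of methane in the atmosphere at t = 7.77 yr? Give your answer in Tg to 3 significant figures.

τ = M₀/F₀ = 4493/493.8 = 9.099 yr; rate constant k = 1/τ.
New steady state M_∞ = F₁/k = F₁·τ = 803.0 × 9.099 = 7306.4 Tg.
M(t) = M_∞ + (M₀ − M_∞)·e^(−t/τ); t/τ = 7.77/9.099 = 0.8540, so e^(−t/τ) = 0.4257.
M(t) = 7306.4 − 2813 × 0.4257 = 6108.6 Tg.

6110 Tg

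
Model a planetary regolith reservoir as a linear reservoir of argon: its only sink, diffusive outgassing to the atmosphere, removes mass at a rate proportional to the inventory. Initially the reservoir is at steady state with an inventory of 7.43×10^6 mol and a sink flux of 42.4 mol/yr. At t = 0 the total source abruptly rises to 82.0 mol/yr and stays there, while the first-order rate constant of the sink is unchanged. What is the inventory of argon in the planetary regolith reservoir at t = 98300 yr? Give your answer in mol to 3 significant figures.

The sink rate constant is k = F₀/M₀ = 42.4/7.43×10^6 = 5.707×10^-6 yr⁻¹.
Solving dM/dt = F₁ − kM with M(0) = M₀ gives M(t) = F₁/k + (M₀ − F₁/k)·e^(−kt).
F₁/k = 82.0/5.707×10^-6 = 1.4369×10^7 mol; kt = 5.707×10^-6 × 98300 = 0.5610, e^(−kt) = 0.5707.
M(98300) = 1.4369×10^7 + (7.43×10^6 − 1.4369×10^7) × 0.5707 = 1.4369×10^7 − 3.960×10^6 = 1.0409×10^7 mol.

1.04×10^7 mol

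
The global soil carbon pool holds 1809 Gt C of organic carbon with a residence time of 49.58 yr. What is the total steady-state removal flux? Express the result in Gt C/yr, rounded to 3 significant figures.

36.5 Gt C/yr

F = M / τ = 1809 / 49.58 = 36.49 Gt C/yr.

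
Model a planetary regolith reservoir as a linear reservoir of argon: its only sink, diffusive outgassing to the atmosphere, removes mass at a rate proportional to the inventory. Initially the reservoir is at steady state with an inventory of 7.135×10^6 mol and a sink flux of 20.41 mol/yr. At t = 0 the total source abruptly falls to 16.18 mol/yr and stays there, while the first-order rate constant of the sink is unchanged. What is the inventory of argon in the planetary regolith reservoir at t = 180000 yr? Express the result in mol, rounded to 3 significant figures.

6.54×10^6 mol

τ = M₀/F₀ = 7.135×10^6/20.41 = 349600 yr; rate constant k = 1/τ.
New steady state M_∞ = F₁/k = F₁·τ = 16.18 × 349600 = 5.6563×10^6 mol.
M(t) = M_∞ + (M₀ − M_∞)·e^(−t/τ); t/τ = 180000/349600 = 0.5149, so e^(−t/τ) = 0.5976.
M(t) = 5.6563×10^6 + 1.479×10^6 × 0.5976 = 6.5399×10^6 mol.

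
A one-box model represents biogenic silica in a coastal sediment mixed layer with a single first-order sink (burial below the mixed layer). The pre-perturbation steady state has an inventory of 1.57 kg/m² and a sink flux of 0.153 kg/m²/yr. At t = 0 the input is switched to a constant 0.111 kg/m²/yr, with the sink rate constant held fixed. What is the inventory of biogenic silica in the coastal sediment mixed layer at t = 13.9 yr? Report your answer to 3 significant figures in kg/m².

1.25 kg/m²

τ = M₀/F₀ = 1.57/0.153 = 10.26 yr; rate constant k = 1/τ.
New steady state M_∞ = F₁/k = F₁·τ = 0.111 × 10.26 = 1.1390 kg/m².
M(t) = M_∞ + (M₀ − M_∞)·e^(−t/τ); t/τ = 13.9/10.26 = 1.355, so e^(−t/τ) = 0.2581.
M(t) = 1.1390 + 0.4310 × 0.2581 = 1.2502 kg/m².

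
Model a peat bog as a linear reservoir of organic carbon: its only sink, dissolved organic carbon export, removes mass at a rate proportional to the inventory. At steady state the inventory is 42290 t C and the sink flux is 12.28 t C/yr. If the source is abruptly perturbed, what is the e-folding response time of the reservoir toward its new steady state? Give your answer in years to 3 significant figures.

For a linear reservoir the response time equals the residence time τ = M/F.
τ = 42290 / 12.28 = 3444 yr.

3440 yr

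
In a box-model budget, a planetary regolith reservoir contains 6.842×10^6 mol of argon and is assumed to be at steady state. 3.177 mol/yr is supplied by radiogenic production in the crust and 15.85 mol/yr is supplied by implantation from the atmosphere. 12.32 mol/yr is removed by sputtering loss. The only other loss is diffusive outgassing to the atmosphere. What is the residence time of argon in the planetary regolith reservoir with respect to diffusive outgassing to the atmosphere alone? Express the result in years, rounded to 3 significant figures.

At steady state ΣF_in = ΣF_out.
ΣF_in = 3.177 + 15.85 = 19.027 mol/yr.
Diffusive outgassing to the atmosphere flux = ΣF_in − (12.32) = 19.027 − 12.32 = 6.707 mol/yr.
τ = M / F = 6.842×10^6 / 6.707 = 1.020×10^6 yr.

1.02×10^6 yr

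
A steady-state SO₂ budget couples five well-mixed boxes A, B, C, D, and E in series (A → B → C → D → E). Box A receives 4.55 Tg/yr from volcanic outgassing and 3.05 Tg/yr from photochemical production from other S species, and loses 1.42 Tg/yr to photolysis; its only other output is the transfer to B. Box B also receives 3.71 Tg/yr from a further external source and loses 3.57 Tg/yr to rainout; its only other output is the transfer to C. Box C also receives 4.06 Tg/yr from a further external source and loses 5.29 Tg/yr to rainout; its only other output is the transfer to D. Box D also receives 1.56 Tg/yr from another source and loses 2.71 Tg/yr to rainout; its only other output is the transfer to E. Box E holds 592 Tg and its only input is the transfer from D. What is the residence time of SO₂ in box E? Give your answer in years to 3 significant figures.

Box A: F(A→B) = (4.55 + 3.05) − 1.42 = 6.1800 Tg/yr.
Box B: F(B→C) = (6.1800 + 3.71) − 3.57 = 6.3200 Tg/yr.
Box C: F(C→D) = (6.3200 + 4.06) − 5.29 = 5.0900 Tg/yr.
Box D: F(D→E) = (5.0900 + 1.56) − 2.71 = 3.9400 Tg/yr.
Box E throughput = its input = 3.9400 Tg/yr; τ = 592 / 3.9400 = 150.3 yr.

150 yr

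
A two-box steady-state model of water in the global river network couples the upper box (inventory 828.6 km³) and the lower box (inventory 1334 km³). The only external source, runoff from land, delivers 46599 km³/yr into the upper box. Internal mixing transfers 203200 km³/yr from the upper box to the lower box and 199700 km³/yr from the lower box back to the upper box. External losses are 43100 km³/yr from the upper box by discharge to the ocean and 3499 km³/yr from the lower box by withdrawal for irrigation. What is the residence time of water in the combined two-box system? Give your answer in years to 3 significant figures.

0.0464 yr

Residence time in the combined system uses the total inventory and the total *external* removal — internal exchanges between the two boxes cancel.
M_total = 828.6 + 1334 = 2162.6 km³.
ΣF_external_out = 43100 + 3499 = 46599 km³/yr.
τ = M_total / ΣF_ext = 2162.6 / 46599 = 0.04641 yr.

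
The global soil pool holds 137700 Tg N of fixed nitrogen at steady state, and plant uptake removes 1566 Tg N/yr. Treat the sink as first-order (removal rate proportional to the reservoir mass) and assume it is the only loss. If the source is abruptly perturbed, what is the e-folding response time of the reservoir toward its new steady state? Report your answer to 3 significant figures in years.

For a linear reservoir the response time equals the residence time τ = M/F.
τ = 137700 / 1566 = 87.93 yr.

87.9 yr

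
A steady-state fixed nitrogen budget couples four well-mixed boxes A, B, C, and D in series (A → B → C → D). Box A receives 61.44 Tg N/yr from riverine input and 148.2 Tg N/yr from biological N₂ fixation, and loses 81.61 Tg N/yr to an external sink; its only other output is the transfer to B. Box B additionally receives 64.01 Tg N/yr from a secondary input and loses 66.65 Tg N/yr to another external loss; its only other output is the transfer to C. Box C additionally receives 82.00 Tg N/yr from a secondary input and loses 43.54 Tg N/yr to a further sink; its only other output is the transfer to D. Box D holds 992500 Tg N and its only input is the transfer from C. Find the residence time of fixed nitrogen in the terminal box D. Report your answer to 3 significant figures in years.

Box A: F(A→B) = (61.44 + 148.2) − 81.61 = 128.03 Tg N/yr.
Box B: F(B→C) = (128.03 + 64.01) − 66.65 = 125.39 Tg N/yr.
Box C: F(C→D) = (125.39 + 82.00) − 43.54 = 163.85 Tg N/yr.
Box D throughput = its input = 163.85 Tg N/yr; τ = 992500 / 163.85 = 6057 yr.

6060 yr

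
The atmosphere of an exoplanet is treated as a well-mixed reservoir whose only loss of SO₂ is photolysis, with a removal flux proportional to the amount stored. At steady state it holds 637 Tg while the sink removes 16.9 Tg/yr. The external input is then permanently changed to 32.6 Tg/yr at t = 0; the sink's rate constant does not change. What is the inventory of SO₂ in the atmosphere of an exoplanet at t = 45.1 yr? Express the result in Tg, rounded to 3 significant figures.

1050 Tg

τ = M₀/F₀ = 637/16.9 = 37.69 yr; rate constant k = 1/τ.
New steady state M_∞ = F₁/k = F₁·τ = 32.6 × 37.69 = 1228.8 Tg.
M(t) = M_∞ + (M₀ − M_∞)·e^(−t/τ); t/τ = 45.1/37.69 = 1.197, so e^(−t/τ) = 0.3022.
M(t) = 1228.8 − 591.8 × 0.3022 = 1049.9 Tg.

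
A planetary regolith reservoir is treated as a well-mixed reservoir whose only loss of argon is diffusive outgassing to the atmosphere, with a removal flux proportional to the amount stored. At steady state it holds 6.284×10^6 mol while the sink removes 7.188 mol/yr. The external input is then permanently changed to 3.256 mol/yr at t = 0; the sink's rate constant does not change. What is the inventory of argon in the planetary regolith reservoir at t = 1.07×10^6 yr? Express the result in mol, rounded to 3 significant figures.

Residence time τ = M₀/F₀ = 874200 yr. The eventual steady state is M_∞ = M₀·(F₁/F₀) = 6.284×10^6 × 3.256/7.188 = 2.8465×10^6 mol.
The anomaly ΔM(t) = M(t) − M_∞ decays as ΔM₀·e^(−t/τ) with ΔM₀ = 6.284×10^6 − 2.8465×10^6 = 3.437×10^6 mol.
At t = 1.07×10^6 yr, e^(−t/τ) = e^(−1.224) = 0.2941, so ΔM = 1.011×10^6 mol and M = 2.8465×10^6 + 1.011×10^6 = 3.8574×10^6 mol.

3.86×10^6 mol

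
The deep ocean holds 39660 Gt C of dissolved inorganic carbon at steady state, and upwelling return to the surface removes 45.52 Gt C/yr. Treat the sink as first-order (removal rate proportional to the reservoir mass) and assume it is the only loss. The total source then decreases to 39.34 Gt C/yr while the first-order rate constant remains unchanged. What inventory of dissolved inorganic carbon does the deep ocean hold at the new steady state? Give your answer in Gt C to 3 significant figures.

34300 Gt C

Rate constant k = F/M = 45.52 / 39660 = 0.001148 yr⁻¹.
At the new steady state, source = k·M_new ⇒ M_new = 39.34 / 0.001148 = 34280 Gt C.
(Equivalently M_new = M × F_new/F_old = 39660 × 39.34/45.52.)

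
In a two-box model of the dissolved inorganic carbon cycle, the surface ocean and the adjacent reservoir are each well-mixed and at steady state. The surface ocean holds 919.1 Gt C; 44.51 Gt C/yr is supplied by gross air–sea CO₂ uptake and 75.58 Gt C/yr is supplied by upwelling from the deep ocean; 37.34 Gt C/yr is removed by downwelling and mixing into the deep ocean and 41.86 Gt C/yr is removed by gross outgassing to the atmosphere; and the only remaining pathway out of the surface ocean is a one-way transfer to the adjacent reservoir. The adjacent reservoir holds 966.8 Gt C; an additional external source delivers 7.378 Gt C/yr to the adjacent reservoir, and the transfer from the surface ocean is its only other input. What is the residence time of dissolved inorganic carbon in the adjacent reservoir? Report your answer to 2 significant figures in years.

Balance the surface ocean: ΣF_in = 44.51 + 75.58 = 120.09 Gt C/yr.
Transfer to the adjacent reservoir = ΣF_in − (37.34 + 41.86) = 40.890 Gt C/yr.
Total input to the adjacent reservoir = 40.890 + 7.378 = 48.268 Gt C/yr; at steady state this equals its total output.
τ = M / F = 966.8 / 48.268 = 20.03 yr.

20 yr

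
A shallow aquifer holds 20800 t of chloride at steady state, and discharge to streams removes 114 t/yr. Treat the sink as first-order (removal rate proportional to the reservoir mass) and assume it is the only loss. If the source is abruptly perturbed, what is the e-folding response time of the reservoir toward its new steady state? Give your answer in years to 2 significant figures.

For a linear reservoir the response time equals the residence time τ = M/F.
τ = 20800 / 114 = 182.5 yr.

180 yr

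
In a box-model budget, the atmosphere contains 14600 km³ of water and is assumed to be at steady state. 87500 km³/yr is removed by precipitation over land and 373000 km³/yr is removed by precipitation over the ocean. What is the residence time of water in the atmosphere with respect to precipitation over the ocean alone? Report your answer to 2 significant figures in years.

Residence time with respect to a single sink: τ = M / F_sink.
τ = 14600 / 373000 = 0.03914 yr.

0.039 yr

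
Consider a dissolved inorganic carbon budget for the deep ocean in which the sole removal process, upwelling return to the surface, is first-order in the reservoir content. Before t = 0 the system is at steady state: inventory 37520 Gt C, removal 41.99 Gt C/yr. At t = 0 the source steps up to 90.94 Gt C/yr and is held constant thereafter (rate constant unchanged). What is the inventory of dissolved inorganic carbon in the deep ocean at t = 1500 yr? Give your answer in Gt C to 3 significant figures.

73100 Gt C

Residence time τ = M₀/F₀ = 893.5 yr. The eventual steady state is M_∞ = M₀·(F₁/F₀) = 37520 × 90.94/41.99 = 81259 Gt C.
The anomaly ΔM(t) = M(t) − M_∞ decays as ΔM₀·e^(−t/τ) with ΔM₀ = 37520 − 81259 = −43740 Gt C.
At t = 1500 yr, e^(−t/τ) = e^(−1.679) = 0.1866, so ΔM = −8162 Gt C and M = 81259 − 8162 = 73097 Gt C.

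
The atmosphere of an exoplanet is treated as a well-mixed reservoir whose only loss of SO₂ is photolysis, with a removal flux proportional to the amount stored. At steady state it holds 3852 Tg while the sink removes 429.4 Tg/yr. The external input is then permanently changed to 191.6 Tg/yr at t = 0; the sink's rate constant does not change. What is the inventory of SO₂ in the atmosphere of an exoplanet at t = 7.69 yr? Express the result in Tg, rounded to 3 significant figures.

2620 Tg

Residence time τ = M₀/F₀ = 8.971 yr. The eventual steady state is M_∞ = M₀·(F₁/F₀) = 3852 × 191.6/429.4 = 1718.8 Tg.
The anomaly ΔM(t) = M(t) − M_∞ decays as ΔM₀·e^(−t/τ) with ΔM₀ = 3852 − 1718.8 = 2133 Tg.
At t = 7.69 yr, e^(−t/τ) = e^(−0.8572) = 0.4243, so ΔM = 905.2 Tg and M = 1718.8 + 905.2 = 2624.0 Tg.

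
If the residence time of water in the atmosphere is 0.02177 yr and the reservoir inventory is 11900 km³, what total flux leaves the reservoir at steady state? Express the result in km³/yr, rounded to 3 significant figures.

F = M / τ = 11900 / 0.02177 = 546600 km³/yr.

547000 km³/yr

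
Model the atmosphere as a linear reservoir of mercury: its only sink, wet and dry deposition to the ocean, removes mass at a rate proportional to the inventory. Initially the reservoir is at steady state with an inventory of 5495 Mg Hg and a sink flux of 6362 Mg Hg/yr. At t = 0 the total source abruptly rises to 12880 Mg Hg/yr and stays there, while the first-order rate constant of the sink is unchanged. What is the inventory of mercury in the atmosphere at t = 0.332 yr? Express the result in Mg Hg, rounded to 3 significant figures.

τ = M₀/F₀ = 5495/6362 = 0.8637 yr; rate constant k = 1/τ.
New steady state M_∞ = F₁/k = F₁·τ = 12880 × 0.8637 = 11125 Mg Hg.
M(t) = M_∞ + (M₀ − M_∞)·e^(−t/τ); t/τ = 0.332/0.8637 = 0.3844, so e^(−t/τ) = 0.6809.
M(t) = 11125 − 5630 × 0.6809 = 7291.6 Mg Hg.

7290 Mg Hg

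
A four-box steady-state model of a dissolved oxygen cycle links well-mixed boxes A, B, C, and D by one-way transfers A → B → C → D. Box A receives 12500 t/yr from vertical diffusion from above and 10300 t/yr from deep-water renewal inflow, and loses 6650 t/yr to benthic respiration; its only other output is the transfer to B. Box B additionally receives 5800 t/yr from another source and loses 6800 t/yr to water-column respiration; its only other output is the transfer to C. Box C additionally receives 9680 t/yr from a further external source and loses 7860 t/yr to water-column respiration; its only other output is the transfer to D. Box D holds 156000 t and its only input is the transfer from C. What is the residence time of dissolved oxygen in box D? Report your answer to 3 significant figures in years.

9.19 yr

Box A: F(A→B) = (12500 + 10300) − 6650 = 16150 t/yr.
Box B: F(B→C) = (16150 + 5800) − 6800 = 15150 t/yr.
Box C: F(C→D) = (15150 + 9680) − 7860 = 16970 t/yr.
Box D throughput = its input = 16970 t/yr; τ = 156000 / 16970 = 9.193 yr.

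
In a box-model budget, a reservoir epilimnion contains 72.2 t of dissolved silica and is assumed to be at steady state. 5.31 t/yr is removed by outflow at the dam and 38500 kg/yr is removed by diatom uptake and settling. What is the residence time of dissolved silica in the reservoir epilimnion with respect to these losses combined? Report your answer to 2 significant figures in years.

1.6 yr

Convert the diatom uptake and settling flux: 38500 kg/yr = 38.50 t/yr.
Total removal = 5.310 + 38.50 = 43.810 t/yr.
τ = M / ΣF_out = 72.2 / 43.810 = 1.648 yr.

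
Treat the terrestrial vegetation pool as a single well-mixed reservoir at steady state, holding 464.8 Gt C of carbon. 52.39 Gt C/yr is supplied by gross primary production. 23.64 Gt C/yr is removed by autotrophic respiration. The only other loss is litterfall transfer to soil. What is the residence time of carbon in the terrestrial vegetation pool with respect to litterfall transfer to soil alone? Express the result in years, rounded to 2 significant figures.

16 yr

At steady state ΣF_in = ΣF_out.
ΣF_in = 52.390 Gt C/yr.
Litterfall transfer to soil flux = ΣF_in − (23.64) = 52.390 − 23.64 = 28.75 Gt C/yr.
τ = M / F = 464.8 / 28.75 = 16.17 yr.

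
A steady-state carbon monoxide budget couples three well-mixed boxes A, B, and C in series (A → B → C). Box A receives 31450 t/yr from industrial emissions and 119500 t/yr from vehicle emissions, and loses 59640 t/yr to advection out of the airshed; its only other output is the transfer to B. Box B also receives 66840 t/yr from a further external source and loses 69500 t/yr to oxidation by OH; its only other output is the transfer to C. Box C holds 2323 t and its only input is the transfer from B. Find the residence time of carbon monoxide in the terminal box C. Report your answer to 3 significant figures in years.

0.0262 yr

Box A: F(A→B) = (31450 + 119500) − 59640 = 91310 t/yr.
Box B: F(B→C) = (91310 + 66840) − 69500 = 88650 t/yr.
Box C throughput = its input = 88650 t/yr; τ = 2323 / 88650 = 0.02620 yr.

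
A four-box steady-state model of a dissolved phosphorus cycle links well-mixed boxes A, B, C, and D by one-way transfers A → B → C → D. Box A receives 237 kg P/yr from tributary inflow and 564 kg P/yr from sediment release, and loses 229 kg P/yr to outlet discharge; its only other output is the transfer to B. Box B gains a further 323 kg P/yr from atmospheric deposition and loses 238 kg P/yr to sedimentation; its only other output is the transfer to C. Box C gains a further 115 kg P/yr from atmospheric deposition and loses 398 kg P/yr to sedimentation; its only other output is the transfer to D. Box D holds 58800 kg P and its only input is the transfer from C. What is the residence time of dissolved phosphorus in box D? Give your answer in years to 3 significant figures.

157 yr

Box A: F(A→B) = (237 + 564) − 229 = 572.00 kg P/yr.
Box B: F(B→C) = (572.00 + 323) − 238 = 657.00 kg P/yr.
Box C: F(C→D) = (657.00 + 115) − 398 = 374.00 kg P/yr.
Box D throughput = its input = 374.00 kg P/yr; τ = 58800 / 374.00 = 157.2 yr.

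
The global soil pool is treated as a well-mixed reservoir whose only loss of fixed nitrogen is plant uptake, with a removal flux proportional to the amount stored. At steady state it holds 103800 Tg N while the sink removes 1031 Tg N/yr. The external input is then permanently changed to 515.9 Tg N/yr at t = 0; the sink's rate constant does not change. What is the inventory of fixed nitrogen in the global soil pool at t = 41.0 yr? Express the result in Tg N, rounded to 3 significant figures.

τ = M₀/F₀ = 103800/1031 = 100.7 yr; rate constant k = 1/τ.
New steady state M_∞ = F₁/k = F₁·τ = 515.9 × 100.7 = 51940 Tg N.
M(t) = M_∞ + (M₀ − M_∞)·e^(−t/τ); t/τ = 41.0/100.7 = 0.4072, so e^(−t/τ) = 0.6655.
M(t) = 51940 + 51860 × 0.6655 = 86452 Tg N.

86500 Tg N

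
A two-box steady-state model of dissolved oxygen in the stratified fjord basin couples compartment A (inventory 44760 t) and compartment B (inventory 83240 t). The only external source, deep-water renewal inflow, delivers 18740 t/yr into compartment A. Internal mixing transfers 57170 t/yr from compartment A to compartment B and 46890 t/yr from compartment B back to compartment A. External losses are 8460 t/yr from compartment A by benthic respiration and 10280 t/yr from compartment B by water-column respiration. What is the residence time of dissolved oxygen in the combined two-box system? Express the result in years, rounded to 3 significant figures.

Treat the two boxes together as one reservoir: the mixing fluxes between them are internal recycling, so τ = ΣM / Σ(external losses).
M_total = 44760 + 83240 = 128000 t.
ΣF_external_out = 8460 + 10280 = 18740 t/yr.
τ = M_total / ΣF_ext = 128000 / 18740 = 6.830 yr.

6.83 yr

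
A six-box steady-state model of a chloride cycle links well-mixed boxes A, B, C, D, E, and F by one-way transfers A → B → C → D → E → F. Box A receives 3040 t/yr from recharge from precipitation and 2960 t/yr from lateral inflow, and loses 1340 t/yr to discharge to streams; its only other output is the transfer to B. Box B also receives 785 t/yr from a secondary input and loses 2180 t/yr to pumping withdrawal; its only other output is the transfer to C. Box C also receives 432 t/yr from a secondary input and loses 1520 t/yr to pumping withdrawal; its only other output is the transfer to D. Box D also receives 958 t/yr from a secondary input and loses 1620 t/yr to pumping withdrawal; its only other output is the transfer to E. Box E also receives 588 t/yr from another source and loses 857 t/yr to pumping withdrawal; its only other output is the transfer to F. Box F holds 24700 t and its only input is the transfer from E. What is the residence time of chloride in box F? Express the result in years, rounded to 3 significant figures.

19.8 yr

Box A: F(A→B) = (3040 + 2960) − 1340 = 4660.0 t/yr.
Box B: F(B→C) = (4660.0 + 785) − 2180 = 3265.0 t/yr.
Box C: F(C→D) = (3265.0 + 432) − 1520 = 2177.0 t/yr.
Box D: F(D→E) = (2177.0 + 958) − 1620 = 1515.0 t/yr.
Box E: F(E→F) = (1515.0 + 588) − 857 = 1246.0 t/yr.
Box F throughput = its input = 1246.0 t/yr; τ = 24700 / 1246.0 = 19.82 yr.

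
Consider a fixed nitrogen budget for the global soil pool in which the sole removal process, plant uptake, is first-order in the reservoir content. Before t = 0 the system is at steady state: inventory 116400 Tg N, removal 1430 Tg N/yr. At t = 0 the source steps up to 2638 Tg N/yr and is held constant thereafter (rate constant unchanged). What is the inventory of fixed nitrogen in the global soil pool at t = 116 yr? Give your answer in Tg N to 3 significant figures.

Residence time τ = M₀/F₀ = 81.40 yr. The eventual steady state is M_∞ = M₀·(F₁/F₀) = 116400 × 2638/1430 = 214730 Tg N.
The anomaly ΔM(t) = M(t) − M_∞ decays as ΔM₀·e^(−t/τ) with ΔM₀ = 116400 − 214730 = −98330 Tg N.
At t = 116 yr, e^(−t/τ) = e^(−1.425) = 0.2405, so ΔM = −23650 Tg N and M = 214730 − 23650 = 191080 Tg N.

191000 Tg N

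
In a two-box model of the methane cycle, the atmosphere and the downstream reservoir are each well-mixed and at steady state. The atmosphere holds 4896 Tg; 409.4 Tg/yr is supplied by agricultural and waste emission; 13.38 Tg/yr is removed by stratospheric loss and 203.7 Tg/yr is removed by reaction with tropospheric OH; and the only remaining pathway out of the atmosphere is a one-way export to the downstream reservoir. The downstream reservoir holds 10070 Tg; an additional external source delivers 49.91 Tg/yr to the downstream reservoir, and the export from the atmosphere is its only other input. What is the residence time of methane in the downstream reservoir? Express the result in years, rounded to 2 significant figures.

42 yr

Balance the atmosphere: ΣF_in = 409.40 Tg/yr.
Export to the downstream reservoir = ΣF_in − (13.38 + 203.7) = 192.32 Tg/yr.
Total input to the downstream reservoir = 192.32 + 49.91 = 242.23 Tg/yr; at steady state this equals its total output.
τ = M / F = 10070 / 242.23 = 41.57 yr.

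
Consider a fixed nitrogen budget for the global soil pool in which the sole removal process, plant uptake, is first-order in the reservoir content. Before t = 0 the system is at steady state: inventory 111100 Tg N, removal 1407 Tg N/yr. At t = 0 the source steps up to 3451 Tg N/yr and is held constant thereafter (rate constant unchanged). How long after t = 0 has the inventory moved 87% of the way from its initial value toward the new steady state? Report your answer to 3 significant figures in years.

τ = M₀/F₀ = 111100/1407 = 78.96 yr.
The remaining gap fraction is e^(−t/τ); 87% covered ⇒ e^(−t/τ) = 0.130.
t = −τ ln(0.130) = 78.96 × 2.040 = 161.1 yr.

161 yr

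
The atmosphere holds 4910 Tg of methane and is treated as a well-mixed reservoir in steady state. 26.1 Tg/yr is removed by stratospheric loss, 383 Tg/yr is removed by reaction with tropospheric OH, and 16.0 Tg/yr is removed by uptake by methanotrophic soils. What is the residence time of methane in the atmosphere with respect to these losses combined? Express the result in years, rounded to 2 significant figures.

Total removal = 26.10 + 383.0 + 16.00 = 425.10 Tg/yr.
τ = M / ΣF_out = 4910 / 425.10 = 11.55 yr.

12 yr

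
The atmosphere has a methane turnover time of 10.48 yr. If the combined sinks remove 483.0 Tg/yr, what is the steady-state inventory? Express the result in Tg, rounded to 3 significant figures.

5060 Tg

τ = M/F ⇒ M = τ × F = 10.48 × 483.0 = 5062 Tg.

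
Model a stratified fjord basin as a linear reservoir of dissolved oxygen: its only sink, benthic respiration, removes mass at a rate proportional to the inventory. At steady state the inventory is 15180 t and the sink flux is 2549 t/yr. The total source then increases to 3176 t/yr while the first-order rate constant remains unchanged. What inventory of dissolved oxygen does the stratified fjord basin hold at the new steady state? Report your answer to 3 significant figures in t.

18900 t

Rate constant k = F/M = 2549 / 15180 = 0.1679 yr⁻¹.
At the new steady state, source = k·M_new ⇒ M_new = 3176 / 0.1679 = 18910 t.
(Equivalently M_new = M × F_new/F_old = 15180 × 3176/2549.)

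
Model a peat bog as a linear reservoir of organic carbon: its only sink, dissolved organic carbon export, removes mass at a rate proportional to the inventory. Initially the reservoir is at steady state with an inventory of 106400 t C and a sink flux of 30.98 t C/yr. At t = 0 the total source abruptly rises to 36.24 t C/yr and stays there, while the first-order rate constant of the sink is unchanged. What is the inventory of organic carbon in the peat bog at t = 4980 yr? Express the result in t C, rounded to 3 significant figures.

120000 t C

The sink rate constant is k = F₀/M₀ = 30.98/106400 = 0.0002912 yr⁻¹.
Solving dM/dt = F₁ − kM with M(0) = M₀ gives M(t) = F₁/k + (M₀ − F₁/k)·e^(−kt).
F₁/k = 36.24/0.0002912 = 124470 t C; kt = 0.0002912 × 4980 = 1.450, e^(−kt) = 0.2346.
M(4980) = 124470 + (106400 − 124470) × 0.2346 = 124470 − 4238 = 120230 t C.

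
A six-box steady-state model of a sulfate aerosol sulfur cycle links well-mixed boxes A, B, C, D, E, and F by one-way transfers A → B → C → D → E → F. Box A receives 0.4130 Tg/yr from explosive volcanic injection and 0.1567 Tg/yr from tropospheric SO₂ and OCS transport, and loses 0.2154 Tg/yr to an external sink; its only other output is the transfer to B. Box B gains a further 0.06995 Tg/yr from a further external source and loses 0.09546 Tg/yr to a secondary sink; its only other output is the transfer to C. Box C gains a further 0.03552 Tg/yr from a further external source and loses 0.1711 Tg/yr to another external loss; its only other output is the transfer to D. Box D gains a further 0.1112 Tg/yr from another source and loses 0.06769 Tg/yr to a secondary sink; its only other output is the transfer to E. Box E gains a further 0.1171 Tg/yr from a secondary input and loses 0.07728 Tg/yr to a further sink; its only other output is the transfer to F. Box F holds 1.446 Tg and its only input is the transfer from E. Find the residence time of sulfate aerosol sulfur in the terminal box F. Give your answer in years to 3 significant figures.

Box A: F(A→B) = (0.4130 + 0.1567) − 0.2154 = 0.35430 Tg/yr.
Box B: F(B→C) = (0.35430 + 0.06995) − 0.09546 = 0.32879 Tg/yr.
Box C: F(C→D) = (0.32879 + 0.03552) − 0.1711 = 0.19321 Tg/yr.
Box D: F(D→E) = (0.19321 + 0.1112) − 0.06769 = 0.23672 Tg/yr.
Box E: F(E→F) = (0.23672 + 0.1171) − 0.07728 = 0.27654 Tg/yr.
Box F throughput = its input = 0.27654 Tg/yr; τ = 1.446 / 0.27654 = 5.229 yr.

5.23 yr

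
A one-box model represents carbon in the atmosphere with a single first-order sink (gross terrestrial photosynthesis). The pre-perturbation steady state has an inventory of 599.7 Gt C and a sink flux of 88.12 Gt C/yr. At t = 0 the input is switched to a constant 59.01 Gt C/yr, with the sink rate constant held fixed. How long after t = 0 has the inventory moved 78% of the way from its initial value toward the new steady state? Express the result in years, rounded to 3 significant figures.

10.3 yr

τ = M₀/F₀ = 599.7/88.12 = 6.805 yr.
The remaining gap fraction is e^(−t/τ); 78% covered ⇒ e^(−t/τ) = 0.220.
t = −τ ln(0.220) = 6.805 × 1.514 = 10.30 yr.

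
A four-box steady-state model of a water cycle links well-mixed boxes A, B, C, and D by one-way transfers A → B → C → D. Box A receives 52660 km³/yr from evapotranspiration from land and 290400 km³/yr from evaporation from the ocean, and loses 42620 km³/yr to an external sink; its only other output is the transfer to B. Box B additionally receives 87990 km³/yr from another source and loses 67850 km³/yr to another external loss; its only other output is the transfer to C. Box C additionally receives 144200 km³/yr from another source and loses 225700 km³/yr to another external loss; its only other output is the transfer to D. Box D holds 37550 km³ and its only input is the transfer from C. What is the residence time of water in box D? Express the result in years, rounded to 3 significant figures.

Box A: F(A→B) = (52660 + 290400) − 42620 = 300440 km³/yr.
Box B: F(B→C) = (300440 + 87990) − 67850 = 320580 km³/yr.
Box C: F(C→D) = (320580 + 144200) − 225700 = 239080 km³/yr.
Box D throughput = its input = 239080 km³/yr; τ = 37550 / 239080 = 0.1571 yr.

0.157 yr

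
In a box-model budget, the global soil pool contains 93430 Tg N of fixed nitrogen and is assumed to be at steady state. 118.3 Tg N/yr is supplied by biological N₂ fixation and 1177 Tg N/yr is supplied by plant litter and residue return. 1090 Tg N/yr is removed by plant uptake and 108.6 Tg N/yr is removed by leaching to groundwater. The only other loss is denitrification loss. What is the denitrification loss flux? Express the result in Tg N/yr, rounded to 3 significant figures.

96.7 Tg N/yr

At steady state ΣF_in = ΣF_out.
ΣF_in = 118.3 + 1177 = 1295.3 Tg N/yr.
Denitrification loss flux = ΣF_in − (1090 + 108.6) = 1295.3 − 1199 = 96.70 Tg N/yr.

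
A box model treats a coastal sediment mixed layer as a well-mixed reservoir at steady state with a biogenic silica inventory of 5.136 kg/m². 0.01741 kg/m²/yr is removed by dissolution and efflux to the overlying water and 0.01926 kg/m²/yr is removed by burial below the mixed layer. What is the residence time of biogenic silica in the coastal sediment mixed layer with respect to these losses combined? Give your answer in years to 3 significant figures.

Total removal = 0.01741 + 0.01926 = 0.036670 kg/m²/yr.
τ = M / ΣF_out = 5.136 / 0.036670 = 140.1 yr.

140 yr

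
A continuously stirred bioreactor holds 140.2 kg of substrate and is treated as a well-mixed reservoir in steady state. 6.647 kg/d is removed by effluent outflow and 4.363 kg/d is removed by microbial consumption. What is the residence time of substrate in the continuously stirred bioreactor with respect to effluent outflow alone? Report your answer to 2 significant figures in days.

21 d

Residence time with respect to a single sink: τ = M / F_sink.
τ = 140.2 / 6.647 = 21.09 d.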